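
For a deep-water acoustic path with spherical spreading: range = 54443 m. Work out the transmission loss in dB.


TL = 20*log10(54443) = 94.72

94.72 dB


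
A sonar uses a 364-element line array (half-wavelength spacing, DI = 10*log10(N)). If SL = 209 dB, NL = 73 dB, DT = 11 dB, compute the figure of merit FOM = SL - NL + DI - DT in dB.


Step 1: DI = 10*log10(364) = 25.61 dB
Step 2: FOM = SL - NL + DI - DT = 209 - 73 + 25.61 - 11 = 150.61

150.61 dB


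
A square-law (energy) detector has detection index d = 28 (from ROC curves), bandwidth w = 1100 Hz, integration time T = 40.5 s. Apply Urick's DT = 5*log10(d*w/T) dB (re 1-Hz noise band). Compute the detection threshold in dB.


DT = 5*log10(d*w/T) = 5*log10(28 * 1100 / 40.5) = 5*log10(760.49) = 14.41

14.41 dB


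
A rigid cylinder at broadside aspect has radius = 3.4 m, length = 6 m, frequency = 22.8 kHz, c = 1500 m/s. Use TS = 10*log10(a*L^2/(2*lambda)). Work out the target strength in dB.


lambda = 1500/22800 = 0.06579 m
TS = 10*log10(3.4*6^2/(2*0.06579)) = 29.69

29.69 dB


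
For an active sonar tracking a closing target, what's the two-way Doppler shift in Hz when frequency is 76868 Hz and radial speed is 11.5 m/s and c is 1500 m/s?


fd = 2*f*v/c = 2 * 76868 * 11.5 / 1500 = 1178.64

1178.64 Hz


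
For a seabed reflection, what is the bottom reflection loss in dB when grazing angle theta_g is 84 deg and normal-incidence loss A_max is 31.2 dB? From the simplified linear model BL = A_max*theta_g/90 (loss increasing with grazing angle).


29.12 dB


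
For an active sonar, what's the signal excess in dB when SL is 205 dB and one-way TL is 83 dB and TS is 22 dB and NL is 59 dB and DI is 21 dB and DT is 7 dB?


SE = SL - 2*TL + TS - NL + DI - DT = 205 - 2*83 + (22) - 59 + 21 - 7 = 16

16 dB


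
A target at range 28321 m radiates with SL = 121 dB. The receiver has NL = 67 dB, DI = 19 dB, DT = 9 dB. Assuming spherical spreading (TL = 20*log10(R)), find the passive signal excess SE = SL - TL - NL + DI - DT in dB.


-25.04 dB


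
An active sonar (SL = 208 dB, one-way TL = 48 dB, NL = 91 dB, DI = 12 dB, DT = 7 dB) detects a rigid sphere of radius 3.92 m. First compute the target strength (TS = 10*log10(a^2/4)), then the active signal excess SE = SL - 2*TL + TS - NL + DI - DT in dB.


Step 1: TS = 10*log10(3.92^2/4) = 5.85 dB
Step 2: SE = SL - 2*TL + TS - NL + DI - DT = 208 - 2*48 + (5.85) - 91 + 12 - 7 = 31.85

31.85 dB


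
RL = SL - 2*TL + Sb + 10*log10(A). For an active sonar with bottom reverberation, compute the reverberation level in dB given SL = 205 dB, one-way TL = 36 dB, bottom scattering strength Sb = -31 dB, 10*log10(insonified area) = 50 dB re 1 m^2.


RL = SL - 2*TL + Sb + 10*log10(A) = 205 - 2*36 + (-31) + 50 = 152

152 dB


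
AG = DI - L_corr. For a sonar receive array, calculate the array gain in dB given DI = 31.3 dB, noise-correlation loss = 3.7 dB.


27.6 dB


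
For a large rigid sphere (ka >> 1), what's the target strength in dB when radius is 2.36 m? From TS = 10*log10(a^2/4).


TS = 10*log10(2.36^2 / 4) = 10*log10(1.3924) = 1.44

1.44 dB


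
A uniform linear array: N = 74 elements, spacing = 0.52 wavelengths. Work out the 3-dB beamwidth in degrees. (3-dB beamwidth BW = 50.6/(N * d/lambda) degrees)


BW = 50.6 / (74 * 0.52) = 50.6 / 38.48 = 1.31

1.31 deg


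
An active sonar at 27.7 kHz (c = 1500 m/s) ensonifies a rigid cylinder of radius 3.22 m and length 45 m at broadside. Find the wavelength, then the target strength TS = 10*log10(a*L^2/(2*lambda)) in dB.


Step 1: lambda = c/f = 1500/27700 = 0.05415 m
Step 2: TS = 10*log10(a*L^2/(2*lambda)) = 10*log10(3.22*45^2/(2*0.05415)) = 47.8

47.8 dB


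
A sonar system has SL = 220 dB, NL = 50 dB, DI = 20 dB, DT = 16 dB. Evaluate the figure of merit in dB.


FOM = SL - NL + DI - DT = 220 - 50 + 20 - 16 = 174

174 dB


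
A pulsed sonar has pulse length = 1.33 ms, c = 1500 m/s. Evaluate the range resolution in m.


dR = c*tau/2 = 1500 * 1.33e-3 / 2 = 0.9975

0.9975 m


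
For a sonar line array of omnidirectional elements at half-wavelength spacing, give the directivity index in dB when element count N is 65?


18.13 dB


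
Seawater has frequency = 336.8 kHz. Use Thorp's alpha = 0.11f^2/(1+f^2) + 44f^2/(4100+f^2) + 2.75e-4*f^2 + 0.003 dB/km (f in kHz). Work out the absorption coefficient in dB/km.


f^2 = 113434.24
alpha = 0.11*113434.24/(1+113434.24) + 44*113434.24/(4100+113434.24) + 2.75e-4*113434.24 + 0.003 = 73.773

73.773 dB/km


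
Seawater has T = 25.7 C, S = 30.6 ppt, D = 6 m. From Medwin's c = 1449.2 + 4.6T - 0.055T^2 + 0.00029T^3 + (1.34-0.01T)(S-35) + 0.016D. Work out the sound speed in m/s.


c = 1449.2 + 4.6*25.7 - 0.055*25.7^2 + 0.00029*25.7^3 + (1.34 - 0.01*25.7)*(30.6 - 35) + 0.016*6 = 1531.35

1531.35 m/s


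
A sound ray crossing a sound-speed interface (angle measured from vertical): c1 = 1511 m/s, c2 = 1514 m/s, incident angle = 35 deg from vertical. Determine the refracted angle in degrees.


sin(theta2) = (c2/c1)*sin(theta1) = (1514/1511)*sin(35 deg) = 0.57472
theta2 = arcsin(0.57472) = 35.08

35.08 deg


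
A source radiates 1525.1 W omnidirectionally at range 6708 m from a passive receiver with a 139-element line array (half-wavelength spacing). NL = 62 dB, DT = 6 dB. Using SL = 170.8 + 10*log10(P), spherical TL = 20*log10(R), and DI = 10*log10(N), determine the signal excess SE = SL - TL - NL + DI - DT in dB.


79.53 dB


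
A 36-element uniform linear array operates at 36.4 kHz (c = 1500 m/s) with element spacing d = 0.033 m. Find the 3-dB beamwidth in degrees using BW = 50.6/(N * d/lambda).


Step 1: lambda = 1500/36400 = 0.04121 m
Step 2: d/lambda = 0.033/0.04121 = 0.8008
Step 3: BW = 50.6/(N * d/lambda) = 50.6/(36 * 0.8008) = 1.76

1.76 deg


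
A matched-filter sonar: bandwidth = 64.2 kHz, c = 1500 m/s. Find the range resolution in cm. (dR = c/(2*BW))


dR = c/(2*BW) = 1500 / (2 * 64.2e3) = 0.0117 m = 1.17 cm

1.17 cm


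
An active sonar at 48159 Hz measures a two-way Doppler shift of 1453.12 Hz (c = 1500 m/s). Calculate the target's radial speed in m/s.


From fd = 2*f*v/c, v = c*fd/(2*f) = 1500 * 1453.12 / (2*48159) = 22.63

22.63 m/s


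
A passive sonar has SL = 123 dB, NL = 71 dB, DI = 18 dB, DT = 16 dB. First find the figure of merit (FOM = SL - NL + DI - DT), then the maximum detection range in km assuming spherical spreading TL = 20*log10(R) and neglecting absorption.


Step 1: FOM = SL - NL + DI - DT = 123 - 71 + 18 - 16 = 54 dB
Step 2: at max range FOM = TL = 20*log10(R), so R = 10^(54/20) = 501.19 m = 0.5 km

0.5 km


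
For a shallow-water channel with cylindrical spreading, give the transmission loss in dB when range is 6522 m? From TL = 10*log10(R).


TL = 10*log10(6522) = 38.14

38.14 dB


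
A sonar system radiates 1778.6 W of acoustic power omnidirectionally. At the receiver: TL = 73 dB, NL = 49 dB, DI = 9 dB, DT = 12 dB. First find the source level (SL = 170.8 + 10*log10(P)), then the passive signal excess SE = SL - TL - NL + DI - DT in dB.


Step 1: SL = 170.8 + 10*log10(1778.6) = 203.3 dB
Step 2: SE = SL - TL - NL + DI - DT = 203.3 - 73 - 49 + 9 - 12 = 78.3

78.3 dB


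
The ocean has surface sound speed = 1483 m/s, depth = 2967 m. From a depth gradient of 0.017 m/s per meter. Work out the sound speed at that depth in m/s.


c = 1483 + 0.017 * 2967 = 1533.439

1533.439 m/s


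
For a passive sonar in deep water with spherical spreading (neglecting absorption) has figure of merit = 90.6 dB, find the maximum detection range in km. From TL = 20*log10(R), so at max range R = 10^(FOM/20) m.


At max range FOM = TL, so 20*log10(R) = 90.6
R = 10^(90.6/20) = 33884.42 m = 33.88 km

33.88 km


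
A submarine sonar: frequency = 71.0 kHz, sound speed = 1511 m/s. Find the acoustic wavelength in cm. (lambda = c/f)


2.13 cm


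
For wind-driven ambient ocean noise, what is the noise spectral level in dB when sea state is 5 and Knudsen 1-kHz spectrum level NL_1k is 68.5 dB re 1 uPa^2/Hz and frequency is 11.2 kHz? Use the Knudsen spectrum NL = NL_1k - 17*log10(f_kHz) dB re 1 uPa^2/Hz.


NL = NL_1k - 17*log10(f_kHz) = 68.5 - 17*log10(11.2) = 68.5 - (17.84) = 50.66

50.66 dB


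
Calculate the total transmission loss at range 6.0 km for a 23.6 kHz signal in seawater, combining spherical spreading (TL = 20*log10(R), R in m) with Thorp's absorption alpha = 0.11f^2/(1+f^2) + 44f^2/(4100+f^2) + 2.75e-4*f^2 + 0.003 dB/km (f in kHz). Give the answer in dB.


Step 1 (Thorp): alpha = 0.11*556.96/(1+556.96) + 44*556.96/(4100+556.96) + 2.75e-4*556.96 + 0.003 = 5.5282 dB/km
Step 2: TL_spread = 20*log10(6000) = 75.56 dB
Step 3: TL_abs = alpha*R = 5.5282 * 6.0 = 33.17 dB
Step 4: TL_total = 75.56 + 33.17 = 108.73

108.73 dB


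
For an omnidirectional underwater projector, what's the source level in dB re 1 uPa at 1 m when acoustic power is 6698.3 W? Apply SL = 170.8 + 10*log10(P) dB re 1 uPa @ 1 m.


SL = 170.8 + 10*log10(6698.3) = 170.8 + 38.26 = 209.06

209.06 dB


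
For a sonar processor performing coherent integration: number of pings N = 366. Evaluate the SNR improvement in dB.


25.63 dB


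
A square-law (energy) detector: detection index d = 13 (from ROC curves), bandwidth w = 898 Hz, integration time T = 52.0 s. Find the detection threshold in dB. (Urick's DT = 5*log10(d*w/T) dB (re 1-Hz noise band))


DT = 5*log10(d*w/T) = 5*log10(13 * 898 / 52.0) = 5*log10(224.5) = 11.76

11.76 dB


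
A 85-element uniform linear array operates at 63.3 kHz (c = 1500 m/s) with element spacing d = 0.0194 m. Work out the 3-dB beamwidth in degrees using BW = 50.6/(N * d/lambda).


0.73 deg


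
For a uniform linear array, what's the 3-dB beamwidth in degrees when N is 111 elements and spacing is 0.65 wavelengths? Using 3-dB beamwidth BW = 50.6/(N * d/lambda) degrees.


0.7 deg


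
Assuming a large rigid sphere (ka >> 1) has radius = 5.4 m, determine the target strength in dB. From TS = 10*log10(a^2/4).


TS = 10*log10(5.4^2 / 4) = 10*log10(7.29) = 8.63

8.63 dB


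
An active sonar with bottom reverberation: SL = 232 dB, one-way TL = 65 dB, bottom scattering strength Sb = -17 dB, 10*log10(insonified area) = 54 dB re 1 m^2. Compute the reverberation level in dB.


139 dB


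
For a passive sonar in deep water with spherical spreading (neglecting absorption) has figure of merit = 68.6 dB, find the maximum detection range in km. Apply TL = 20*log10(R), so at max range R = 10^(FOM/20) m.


2.69 km


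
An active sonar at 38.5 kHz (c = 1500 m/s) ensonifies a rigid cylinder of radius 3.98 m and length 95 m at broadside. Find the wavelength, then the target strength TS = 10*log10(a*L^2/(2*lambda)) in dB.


Step 1: lambda = c/f = 1500/38500 = 0.03896 m
Step 2: TS = 10*log10(a*L^2/(2*lambda)) = 10*log10(3.98*95^2/(2*0.03896)) = 56.64

56.64 dB


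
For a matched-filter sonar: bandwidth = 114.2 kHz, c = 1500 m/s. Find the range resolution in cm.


dR = c/(2*BW) = 1500 / (2 * 114.2e3) = 0.0066 m = 0.66 cm

0.66 cm


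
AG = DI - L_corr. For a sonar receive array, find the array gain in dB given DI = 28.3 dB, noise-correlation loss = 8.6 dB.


19.7 dB


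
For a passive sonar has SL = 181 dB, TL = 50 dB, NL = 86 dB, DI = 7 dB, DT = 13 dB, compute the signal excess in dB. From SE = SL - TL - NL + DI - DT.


SE = SL - TL - NL + DI - DT = 181 - 50 - 86 + 7 - 13 = 39

39 dB


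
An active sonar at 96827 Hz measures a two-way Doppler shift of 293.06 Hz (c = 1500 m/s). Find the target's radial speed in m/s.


2.27 m/s


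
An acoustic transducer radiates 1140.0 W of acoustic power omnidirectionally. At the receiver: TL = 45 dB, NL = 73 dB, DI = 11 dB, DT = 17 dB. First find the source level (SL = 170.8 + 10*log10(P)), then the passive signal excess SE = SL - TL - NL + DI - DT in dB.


Step 1: SL = 170.8 + 10*log10(1140.0) = 201.37 dB
Step 2: SE = SL - TL - NL + DI - DT = 201.37 - 45 - 73 + 11 - 17 = 77.37

77.37 dB


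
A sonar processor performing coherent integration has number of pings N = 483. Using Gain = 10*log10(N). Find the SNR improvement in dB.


26.84 dB


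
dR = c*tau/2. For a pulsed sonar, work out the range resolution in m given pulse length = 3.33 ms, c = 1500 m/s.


dR = c*tau/2 = 1500 * 3.33e-3 / 2 = 2.4975

2.4975 m


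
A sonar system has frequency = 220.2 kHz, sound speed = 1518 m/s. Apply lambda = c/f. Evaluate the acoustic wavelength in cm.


0.69 cm


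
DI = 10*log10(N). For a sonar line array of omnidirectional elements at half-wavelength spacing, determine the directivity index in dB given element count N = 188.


DI = 10*log10(188) = 22.74

22.74 dB


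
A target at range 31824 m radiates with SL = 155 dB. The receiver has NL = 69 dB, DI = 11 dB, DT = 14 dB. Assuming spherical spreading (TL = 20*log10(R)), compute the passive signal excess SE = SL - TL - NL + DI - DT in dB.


Step 1: TL = 20*log10(31824) = 90.06 dB
Step 2: SE = 155 - 90.06 - 69 + 11 - 14 = -7.06

-7.06 dB


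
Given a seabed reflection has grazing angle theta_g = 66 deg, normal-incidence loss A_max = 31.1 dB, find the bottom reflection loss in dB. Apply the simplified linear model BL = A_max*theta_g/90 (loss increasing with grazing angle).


22.81 dB


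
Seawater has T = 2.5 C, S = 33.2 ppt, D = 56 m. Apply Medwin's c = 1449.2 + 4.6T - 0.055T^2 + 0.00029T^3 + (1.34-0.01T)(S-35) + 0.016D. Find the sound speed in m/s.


1458.89 m/s


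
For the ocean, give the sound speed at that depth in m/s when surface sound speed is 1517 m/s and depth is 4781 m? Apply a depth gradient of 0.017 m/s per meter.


c = 1517 + 0.017 * 4781 = 1598.277

1598.277 m/s


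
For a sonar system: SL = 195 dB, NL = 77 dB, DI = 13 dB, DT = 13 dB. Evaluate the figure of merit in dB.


FOM = SL - NL + DI - DT = 195 - 77 + 13 - 13 = 118

118 dB


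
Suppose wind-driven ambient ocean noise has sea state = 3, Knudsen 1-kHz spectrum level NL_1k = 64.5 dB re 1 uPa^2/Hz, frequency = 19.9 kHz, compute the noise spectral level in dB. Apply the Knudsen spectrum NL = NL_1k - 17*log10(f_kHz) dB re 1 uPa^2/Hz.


NL = NL_1k - 17*log10(f_kHz) = 64.5 - 17*log10(19.9) = 64.5 - (22.08) = 42.42

42.42 dB


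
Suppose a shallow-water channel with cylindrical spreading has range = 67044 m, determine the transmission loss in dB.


TL = 10*log10(67044) = 48.26

48.26 dB


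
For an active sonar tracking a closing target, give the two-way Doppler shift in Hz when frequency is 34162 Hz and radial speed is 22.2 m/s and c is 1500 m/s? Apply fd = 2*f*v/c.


fd = 2*f*v/c = 2 * 34162 * 22.2 / 1500 = 1011.2

1011.2 Hz


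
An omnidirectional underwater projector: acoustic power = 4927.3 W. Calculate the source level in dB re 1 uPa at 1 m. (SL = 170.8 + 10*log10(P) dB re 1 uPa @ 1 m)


SL = 170.8 + 10*log10(4927.3) = 170.8 + 36.93 = 207.73

207.73 dB


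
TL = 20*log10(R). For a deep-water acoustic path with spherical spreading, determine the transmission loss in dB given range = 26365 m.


TL = 20*log10(26365) = 88.42

88.42 dB


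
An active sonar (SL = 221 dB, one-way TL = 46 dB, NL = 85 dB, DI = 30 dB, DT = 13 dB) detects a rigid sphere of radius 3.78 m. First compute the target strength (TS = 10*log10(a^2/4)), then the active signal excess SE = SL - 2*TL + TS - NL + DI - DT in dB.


Step 1: TS = 10*log10(3.78^2/4) = 5.53 dB
Step 2: SE = SL - 2*TL + TS - NL + DI - DT = 221 - 2*46 + (5.53) - 85 + 30 - 13 = 66.53

66.53 dB


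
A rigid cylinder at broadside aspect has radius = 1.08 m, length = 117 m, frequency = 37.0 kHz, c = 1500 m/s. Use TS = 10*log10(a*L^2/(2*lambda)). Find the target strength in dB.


lambda = 1500/37000 = 0.04054 m
TS = 10*log10(1.08*117^2/(2*0.04054)) = 52.61

52.61 dB


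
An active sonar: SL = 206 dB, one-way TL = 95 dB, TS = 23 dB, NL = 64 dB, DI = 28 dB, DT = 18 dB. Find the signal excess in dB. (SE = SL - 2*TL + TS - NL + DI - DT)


-15 dB


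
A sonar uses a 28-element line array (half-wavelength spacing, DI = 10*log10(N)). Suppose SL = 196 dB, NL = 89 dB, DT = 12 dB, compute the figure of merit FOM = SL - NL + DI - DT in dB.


109.47 dB


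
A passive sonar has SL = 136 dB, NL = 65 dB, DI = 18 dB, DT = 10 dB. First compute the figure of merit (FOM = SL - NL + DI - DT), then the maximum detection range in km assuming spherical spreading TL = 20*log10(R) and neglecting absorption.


Step 1: FOM = SL - NL + DI - DT = 136 - 65 + 18 - 10 = 79 dB
Step 2: at max range FOM = TL = 20*log10(R), so R = 10^(79/20) = 8912.51 m = 8.91 km

8.91 km


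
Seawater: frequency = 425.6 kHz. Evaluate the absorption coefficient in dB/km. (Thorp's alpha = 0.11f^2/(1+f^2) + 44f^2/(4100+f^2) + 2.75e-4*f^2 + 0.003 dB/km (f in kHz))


f^2 = 181135.36
alpha = 0.11*181135.36/(1+181135.36) + 44*181135.36/(4100+181135.36) + 2.75e-4*181135.36 + 0.003 = 92.951

92.951 dB/km


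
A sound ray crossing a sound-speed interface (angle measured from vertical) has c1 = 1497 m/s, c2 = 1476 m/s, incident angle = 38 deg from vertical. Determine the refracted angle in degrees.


sin(theta2) = (c2/c1)*sin(theta1) = (1476/1497)*sin(38 deg) = 0.60702
theta2 = arcsin(0.60702) = 37.37

37.37 deg


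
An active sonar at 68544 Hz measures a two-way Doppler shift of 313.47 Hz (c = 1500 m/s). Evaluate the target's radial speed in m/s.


3.43 m/s


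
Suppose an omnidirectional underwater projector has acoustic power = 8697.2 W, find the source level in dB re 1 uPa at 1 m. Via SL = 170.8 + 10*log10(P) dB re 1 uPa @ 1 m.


210.19 dB


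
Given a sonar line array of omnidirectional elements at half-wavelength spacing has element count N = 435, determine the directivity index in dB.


26.38 dB


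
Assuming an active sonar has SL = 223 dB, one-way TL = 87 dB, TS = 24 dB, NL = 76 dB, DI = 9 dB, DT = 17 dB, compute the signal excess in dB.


SE = SL - 2*TL + TS - NL + DI - DT = 223 - 2*87 + (24) - 76 + 9 - 17 = -11

-11 dB


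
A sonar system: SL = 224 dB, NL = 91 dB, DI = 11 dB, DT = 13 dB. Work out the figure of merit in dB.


FOM = SL - NL + DI - DT = 224 - 91 + 11 - 13 = 131

131 dB


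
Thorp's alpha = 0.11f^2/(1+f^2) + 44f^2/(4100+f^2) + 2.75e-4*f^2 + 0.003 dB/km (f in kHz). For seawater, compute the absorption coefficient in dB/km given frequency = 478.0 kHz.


f^2 = 228484.0
alpha = 0.11*228484.0/(1+228484.0) + 44*228484.0/(4100+228484.0) + 2.75e-4*228484.0 + 0.003 = 106.17

106.17 dB/km


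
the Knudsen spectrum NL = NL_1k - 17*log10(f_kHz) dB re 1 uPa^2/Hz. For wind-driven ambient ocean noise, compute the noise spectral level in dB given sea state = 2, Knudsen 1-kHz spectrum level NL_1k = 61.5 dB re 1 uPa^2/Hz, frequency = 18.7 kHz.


NL = NL_1k - 17*log10(f_kHz) = 61.5 - 17*log10(18.7) = 61.5 - (21.62) = 39.88

39.88 dB


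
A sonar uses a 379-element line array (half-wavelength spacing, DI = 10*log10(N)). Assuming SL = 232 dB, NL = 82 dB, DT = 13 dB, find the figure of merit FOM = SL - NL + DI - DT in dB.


Step 1: DI = 10*log10(379) = 25.79 dB
Step 2: FOM = SL - NL + DI - DT = 232 - 82 + 25.79 - 13 = 162.79

162.79 dB


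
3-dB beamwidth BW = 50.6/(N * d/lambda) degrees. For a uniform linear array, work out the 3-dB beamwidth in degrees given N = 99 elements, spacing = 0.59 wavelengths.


BW = 50.6 / (99 * 0.59) = 50.6 / 58.41 = 0.87

0.87 deg


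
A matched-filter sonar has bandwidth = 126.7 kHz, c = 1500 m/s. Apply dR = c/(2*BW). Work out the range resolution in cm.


dR = c/(2*BW) = 1500 / (2 * 126.7e3) = 0.0059 m = 0.59 cm

0.59 cm


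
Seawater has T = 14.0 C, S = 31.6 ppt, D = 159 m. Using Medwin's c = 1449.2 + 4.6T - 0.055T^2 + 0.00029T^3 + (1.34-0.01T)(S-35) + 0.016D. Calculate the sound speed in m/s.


c = 1449.2 + 4.6*14.0 - 0.055*14.0^2 + 0.00029*14.0^3 + (1.34 - 0.01*14.0)*(31.6 - 35) + 0.016*159 = 1502.08

1502.08 m/s


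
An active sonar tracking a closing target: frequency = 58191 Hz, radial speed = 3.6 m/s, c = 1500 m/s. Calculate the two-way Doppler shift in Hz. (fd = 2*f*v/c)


fd = 2*f*v/c = 2 * 58191 * 3.6 / 1500 = 279.32

279.32 Hz


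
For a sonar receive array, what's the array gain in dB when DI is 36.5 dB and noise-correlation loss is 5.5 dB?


AG = DI - L_corr = 36.5 - 5.5 = 31.0

31.0 dB


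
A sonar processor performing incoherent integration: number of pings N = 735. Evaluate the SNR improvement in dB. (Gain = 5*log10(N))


Gain = 5*log10(735) = 14.33

14.33 dB


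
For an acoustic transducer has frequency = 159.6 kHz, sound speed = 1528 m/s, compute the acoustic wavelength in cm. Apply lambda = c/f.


0.96 cm


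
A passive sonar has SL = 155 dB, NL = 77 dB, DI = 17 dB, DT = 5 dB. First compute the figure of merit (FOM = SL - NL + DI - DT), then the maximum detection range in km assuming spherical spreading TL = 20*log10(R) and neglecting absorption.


Step 1: FOM = SL - NL + DI - DT = 155 - 77 + 17 - 5 = 90 dB
Step 2: at max range FOM = TL = 20*log10(R), so R = 10^(90/20) = 31622.78 m = 31.62 km

31.62 km


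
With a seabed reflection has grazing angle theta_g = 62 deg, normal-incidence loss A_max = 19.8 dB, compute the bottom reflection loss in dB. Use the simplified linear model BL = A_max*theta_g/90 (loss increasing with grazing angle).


13.64 dB


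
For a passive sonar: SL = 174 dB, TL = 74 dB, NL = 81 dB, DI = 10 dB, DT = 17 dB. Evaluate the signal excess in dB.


12 dB


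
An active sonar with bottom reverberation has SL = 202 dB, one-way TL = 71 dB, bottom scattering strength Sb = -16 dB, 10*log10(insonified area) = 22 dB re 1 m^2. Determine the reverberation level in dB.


RL = SL - 2*TL + Sb + 10*log10(A) = 202 - 2*71 + (-16) + 22 = 66

66 dB


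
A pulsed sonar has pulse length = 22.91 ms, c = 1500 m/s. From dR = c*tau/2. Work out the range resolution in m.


17.1825 m


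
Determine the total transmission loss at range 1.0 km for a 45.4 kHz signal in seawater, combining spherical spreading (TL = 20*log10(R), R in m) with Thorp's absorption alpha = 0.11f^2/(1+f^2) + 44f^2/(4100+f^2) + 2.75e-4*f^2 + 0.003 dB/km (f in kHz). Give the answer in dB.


Step 1 (Thorp): alpha = 0.11*2061.16/(1+2061.16) + 44*2061.16/(4100+2061.16) + 2.75e-4*2061.16 + 0.003 = 15.3996 dB/km
Step 2: TL_spread = 20*log10(1000) = 60.0 dB
Step 3: TL_abs = alpha*R = 15.3996 * 1.0 = 15.4 dB
Step 4: TL_total = 60.0 + 15.4 = 75.4

75.4 dB


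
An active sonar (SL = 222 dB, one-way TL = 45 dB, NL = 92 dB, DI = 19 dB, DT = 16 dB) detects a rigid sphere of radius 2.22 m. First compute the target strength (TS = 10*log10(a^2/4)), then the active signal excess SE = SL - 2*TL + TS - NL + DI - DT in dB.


Step 1: TS = 10*log10(2.22^2/4) = 0.91 dB
Step 2: SE = SL - 2*TL + TS - NL + DI - DT = 222 - 2*45 + (0.91) - 92 + 19 - 16 = 43.91

43.91 dB


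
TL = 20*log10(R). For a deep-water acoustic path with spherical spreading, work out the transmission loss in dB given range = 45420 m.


TL = 20*log10(45420) = 93.14

93.14 dB


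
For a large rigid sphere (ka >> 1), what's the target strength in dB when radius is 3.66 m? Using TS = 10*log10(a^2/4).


5.25 dB


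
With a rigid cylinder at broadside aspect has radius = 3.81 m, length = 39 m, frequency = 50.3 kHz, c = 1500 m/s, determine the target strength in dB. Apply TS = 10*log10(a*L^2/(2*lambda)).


lambda = 1500/50300 = 0.02982 m
TS = 10*log10(3.81*39^2/(2*0.02982)) = 49.88

49.88 dB


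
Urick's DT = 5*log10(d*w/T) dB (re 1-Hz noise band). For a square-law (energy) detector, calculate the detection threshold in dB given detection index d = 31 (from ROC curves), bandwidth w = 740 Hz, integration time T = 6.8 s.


DT = 5*log10(d*w/T) = 5*log10(31 * 740 / 6.8) = 5*log10(3373.53) = 17.64

17.64 dB


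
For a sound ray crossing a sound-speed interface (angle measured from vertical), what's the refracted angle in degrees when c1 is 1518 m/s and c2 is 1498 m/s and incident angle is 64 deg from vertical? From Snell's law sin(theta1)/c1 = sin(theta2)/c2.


sin(theta2) = (c2/c1)*sin(theta1) = (1498/1518)*sin(64 deg) = 0.88695
theta2 = arcsin(0.88695) = 62.49

62.49 deg


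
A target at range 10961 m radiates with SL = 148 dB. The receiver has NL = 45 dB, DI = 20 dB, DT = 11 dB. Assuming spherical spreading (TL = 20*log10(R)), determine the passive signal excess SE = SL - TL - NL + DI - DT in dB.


Step 1: TL = 20*log10(10961) = 80.8 dB
Step 2: SE = 148 - 80.8 - 45 + 20 - 11 = 31.2

31.2 dB


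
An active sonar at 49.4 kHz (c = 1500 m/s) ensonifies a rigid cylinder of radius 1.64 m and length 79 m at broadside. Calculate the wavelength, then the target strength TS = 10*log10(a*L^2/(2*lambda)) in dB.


Step 1: lambda = c/f = 1500/49400 = 0.03036 m
Step 2: TS = 10*log10(a*L^2/(2*lambda)) = 10*log10(1.64*79^2/(2*0.03036)) = 52.27

52.27 dB


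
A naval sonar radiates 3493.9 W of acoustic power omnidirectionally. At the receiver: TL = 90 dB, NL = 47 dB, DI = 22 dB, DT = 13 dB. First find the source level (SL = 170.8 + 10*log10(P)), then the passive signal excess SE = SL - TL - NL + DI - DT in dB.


Step 1: SL = 170.8 + 10*log10(3493.9) = 206.23 dB
Step 2: SE = SL - TL - NL + DI - DT = 206.23 - 90 - 47 + 22 - 13 = 78.23

78.23 dB


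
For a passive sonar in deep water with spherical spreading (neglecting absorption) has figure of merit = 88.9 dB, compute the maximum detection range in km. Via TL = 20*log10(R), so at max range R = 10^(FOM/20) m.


At max range FOM = TL, so 20*log10(R) = 88.9
R = 10^(88.9/20) = 27861.21 m = 27.86 km

27.86 km


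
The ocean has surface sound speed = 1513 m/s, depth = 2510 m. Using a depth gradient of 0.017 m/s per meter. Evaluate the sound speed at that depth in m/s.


1555.67 m/s


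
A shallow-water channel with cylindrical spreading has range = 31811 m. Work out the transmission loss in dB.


TL = 10*log10(31811) = 45.03

45.03 dB


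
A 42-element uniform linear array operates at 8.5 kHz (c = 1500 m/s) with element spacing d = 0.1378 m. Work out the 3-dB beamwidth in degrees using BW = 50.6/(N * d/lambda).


1.54 deg


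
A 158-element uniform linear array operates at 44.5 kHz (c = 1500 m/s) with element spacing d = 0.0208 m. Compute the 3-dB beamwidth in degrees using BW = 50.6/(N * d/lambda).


0.52 deg


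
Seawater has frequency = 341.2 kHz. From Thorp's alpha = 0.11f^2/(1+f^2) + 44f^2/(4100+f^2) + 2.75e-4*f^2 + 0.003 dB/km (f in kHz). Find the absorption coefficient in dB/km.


74.631 dB/km


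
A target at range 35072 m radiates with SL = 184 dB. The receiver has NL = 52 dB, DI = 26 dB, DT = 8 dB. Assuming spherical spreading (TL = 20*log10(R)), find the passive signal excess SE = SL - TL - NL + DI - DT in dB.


Step 1: TL = 20*log10(35072) = 90.9 dB
Step 2: SE = 184 - 90.9 - 52 + 26 - 8 = 59.1

59.1 dB


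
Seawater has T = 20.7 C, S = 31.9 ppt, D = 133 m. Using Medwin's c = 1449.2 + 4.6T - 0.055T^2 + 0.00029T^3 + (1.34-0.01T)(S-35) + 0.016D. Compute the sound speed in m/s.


1522.04 m/s


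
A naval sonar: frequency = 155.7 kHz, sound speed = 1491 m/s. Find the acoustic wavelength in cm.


0.96 cm


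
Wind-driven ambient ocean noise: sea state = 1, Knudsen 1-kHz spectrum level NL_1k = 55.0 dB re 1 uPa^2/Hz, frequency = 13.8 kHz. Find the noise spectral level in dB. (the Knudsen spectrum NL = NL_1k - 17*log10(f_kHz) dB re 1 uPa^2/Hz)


35.62 dB


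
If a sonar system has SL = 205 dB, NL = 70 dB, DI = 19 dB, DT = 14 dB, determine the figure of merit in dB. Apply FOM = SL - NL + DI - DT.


FOM = SL - NL + DI - DT = 205 - 70 + 19 - 14 = 140

140 dB


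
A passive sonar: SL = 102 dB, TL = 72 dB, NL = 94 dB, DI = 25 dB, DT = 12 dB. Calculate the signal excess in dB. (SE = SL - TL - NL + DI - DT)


-51 dB


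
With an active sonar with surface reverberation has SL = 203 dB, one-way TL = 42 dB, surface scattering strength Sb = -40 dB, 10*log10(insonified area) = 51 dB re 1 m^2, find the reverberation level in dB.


RL = SL - 2*TL + Sb + 10*log10(A) = 203 - 2*42 + (-40) + 51 = 130

130 dB


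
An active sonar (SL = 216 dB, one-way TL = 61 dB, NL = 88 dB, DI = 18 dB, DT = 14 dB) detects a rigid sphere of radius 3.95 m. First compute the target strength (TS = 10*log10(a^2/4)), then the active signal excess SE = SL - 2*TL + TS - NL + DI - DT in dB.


Step 1: TS = 10*log10(3.95^2/4) = 5.91 dB
Step 2: SE = SL - 2*TL + TS - NL + DI - DT = 216 - 2*61 + (5.91) - 88 + 18 - 14 = 15.91

15.91 dB


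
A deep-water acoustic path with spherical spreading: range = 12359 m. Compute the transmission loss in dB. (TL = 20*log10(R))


TL = 20*log10(12359) = 81.84

81.84 dB


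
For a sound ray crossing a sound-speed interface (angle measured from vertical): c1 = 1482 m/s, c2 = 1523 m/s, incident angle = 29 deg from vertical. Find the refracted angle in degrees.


sin(theta2) = (c2/c1)*sin(theta1) = (1523/1482)*sin(29 deg) = 0.49822
theta2 = arcsin(0.49822) = 29.88

29.88 deg


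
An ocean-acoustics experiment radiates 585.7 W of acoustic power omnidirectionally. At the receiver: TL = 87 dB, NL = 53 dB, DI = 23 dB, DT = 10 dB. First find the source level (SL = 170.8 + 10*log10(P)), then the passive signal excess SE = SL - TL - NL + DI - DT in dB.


Step 1: SL = 170.8 + 10*log10(585.7) = 198.48 dB
Step 2: SE = SL - TL - NL + DI - DT = 198.48 - 87 - 53 + 23 - 10 = 71.48

71.48 dB


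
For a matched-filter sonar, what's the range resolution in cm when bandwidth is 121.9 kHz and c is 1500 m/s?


dR = c/(2*BW) = 1500 / (2 * 121.9e3) = 0.0062 m = 0.62 cm

0.62 cm


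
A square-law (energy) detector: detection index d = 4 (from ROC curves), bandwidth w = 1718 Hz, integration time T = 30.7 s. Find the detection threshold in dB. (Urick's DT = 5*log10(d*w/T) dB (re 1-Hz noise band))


11.75 dB


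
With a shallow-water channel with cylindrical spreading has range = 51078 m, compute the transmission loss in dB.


TL = 10*log10(51078) = 47.08

47.08 dB


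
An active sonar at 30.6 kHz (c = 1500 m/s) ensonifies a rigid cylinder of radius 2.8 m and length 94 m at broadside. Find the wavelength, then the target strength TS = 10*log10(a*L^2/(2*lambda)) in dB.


Step 1: lambda = c/f = 1500/30600 = 0.04902 m
Step 2: TS = 10*log10(a*L^2/(2*lambda)) = 10*log10(2.8*94^2/(2*0.04902)) = 54.02

54.02 dB


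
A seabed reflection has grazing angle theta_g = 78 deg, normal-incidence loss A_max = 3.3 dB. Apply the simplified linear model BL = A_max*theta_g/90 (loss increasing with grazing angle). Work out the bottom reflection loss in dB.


BL = A_max * theta_g / 90 = 3.3 * 78 / 90 = 2.86

2.86 dB


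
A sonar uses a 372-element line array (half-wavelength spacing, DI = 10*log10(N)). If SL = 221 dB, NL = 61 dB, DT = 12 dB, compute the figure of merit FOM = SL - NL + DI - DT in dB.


Step 1: DI = 10*log10(372) = 25.71 dB
Step 2: FOM = SL - NL + DI - DT = 221 - 61 + 25.71 - 12 = 173.71

173.71 dB


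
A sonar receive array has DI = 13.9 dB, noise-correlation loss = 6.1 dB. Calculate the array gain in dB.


7.8 dB


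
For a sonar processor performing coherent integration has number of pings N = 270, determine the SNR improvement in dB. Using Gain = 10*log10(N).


Gain = 10*log10(270) = 24.31

24.31 dB


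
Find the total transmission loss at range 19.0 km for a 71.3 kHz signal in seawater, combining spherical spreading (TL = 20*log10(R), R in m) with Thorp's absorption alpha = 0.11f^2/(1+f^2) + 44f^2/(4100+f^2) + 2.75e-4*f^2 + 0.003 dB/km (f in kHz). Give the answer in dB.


577.06 dB


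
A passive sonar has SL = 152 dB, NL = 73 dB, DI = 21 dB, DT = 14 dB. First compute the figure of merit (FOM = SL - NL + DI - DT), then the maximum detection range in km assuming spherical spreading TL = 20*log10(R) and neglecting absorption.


Step 1: FOM = SL - NL + DI - DT = 152 - 73 + 21 - 14 = 86 dB
Step 2: at max range FOM = TL = 20*log10(R), so R = 10^(86/20) = 19952.62 m = 19.95 km

19.95 km


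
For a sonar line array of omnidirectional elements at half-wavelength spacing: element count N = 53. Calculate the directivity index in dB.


DI = 10*log10(53) = 17.24

17.24 dB


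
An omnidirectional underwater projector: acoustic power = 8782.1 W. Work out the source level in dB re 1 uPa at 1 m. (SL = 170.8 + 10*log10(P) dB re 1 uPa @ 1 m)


SL = 170.8 + 10*log10(8782.1) = 170.8 + 39.44 = 210.24

210.24 dB


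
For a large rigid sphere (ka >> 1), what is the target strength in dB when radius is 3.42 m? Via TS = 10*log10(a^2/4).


TS = 10*log10(3.42^2 / 4) = 10*log10(2.9241) = 4.66

4.66 dB


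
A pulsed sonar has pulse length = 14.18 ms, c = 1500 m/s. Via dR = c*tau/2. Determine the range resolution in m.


dR = c*tau/2 = 1500 * 14.18e-3 / 2 = 10.635

10.635 m


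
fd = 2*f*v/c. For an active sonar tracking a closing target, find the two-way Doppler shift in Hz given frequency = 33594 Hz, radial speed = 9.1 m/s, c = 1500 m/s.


fd = 2*f*v/c = 2 * 33594 * 9.1 / 1500 = 407.61

407.61 Hz


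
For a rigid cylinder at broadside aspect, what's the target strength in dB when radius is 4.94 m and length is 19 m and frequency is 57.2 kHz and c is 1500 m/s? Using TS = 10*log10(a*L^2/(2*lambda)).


45.32 dB


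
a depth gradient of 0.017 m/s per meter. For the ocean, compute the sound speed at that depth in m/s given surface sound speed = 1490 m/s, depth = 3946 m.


1557.082 m/s


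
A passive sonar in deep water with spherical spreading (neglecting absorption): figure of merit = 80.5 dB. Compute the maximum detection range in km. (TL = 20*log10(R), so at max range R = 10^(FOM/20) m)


At max range FOM = TL, so 20*log10(R) = 80.5
R = 10^(80.5/20) = 10592.54 m = 10.59 km

10.59 km


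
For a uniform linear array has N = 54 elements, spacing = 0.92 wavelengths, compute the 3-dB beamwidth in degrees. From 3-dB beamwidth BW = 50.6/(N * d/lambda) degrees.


1.02 deg


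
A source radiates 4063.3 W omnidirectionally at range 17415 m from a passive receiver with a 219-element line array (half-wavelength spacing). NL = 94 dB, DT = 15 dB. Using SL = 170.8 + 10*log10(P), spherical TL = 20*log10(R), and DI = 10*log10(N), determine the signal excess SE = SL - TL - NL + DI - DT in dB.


36.47 dB


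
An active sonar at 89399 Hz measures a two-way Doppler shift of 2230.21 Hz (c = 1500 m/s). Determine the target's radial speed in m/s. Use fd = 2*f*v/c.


18.71 m/s


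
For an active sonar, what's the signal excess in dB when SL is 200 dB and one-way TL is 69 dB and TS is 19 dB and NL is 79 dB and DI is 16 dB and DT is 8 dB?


10 dB


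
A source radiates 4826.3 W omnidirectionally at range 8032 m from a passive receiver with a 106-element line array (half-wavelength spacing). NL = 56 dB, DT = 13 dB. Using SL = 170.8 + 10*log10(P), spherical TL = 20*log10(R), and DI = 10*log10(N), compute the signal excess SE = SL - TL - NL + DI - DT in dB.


80.79 dB


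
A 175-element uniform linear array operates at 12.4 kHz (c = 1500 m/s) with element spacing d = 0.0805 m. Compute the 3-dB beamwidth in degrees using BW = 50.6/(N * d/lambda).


Step 1: lambda = 1500/12400 = 0.12097 m
Step 2: d/lambda = 0.0805/0.12097 = 0.6655
Step 3: BW = 50.6/(N * d/lambda) = 50.6/(175 * 0.6655) = 0.43

0.43 deg


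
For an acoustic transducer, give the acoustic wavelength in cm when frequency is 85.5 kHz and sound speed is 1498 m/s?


1.75 cm


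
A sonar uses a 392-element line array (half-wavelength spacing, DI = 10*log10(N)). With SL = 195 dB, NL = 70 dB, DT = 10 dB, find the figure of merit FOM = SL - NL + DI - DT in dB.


Step 1: DI = 10*log10(392) = 25.93 dB
Step 2: FOM = SL - NL + DI - DT = 195 - 70 + 25.93 - 10 = 140.93

140.93 dB


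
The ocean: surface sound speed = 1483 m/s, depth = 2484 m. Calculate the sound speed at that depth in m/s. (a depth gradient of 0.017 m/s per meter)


1525.228 m/s


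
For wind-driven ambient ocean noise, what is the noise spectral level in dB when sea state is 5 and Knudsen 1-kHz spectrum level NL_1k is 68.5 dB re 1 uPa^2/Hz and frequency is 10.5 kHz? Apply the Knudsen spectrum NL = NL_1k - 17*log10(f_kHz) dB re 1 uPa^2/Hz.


NL = NL_1k - 17*log10(f_kHz) = 68.5 - 17*log10(10.5) = 68.5 - (17.36) = 51.14

51.14 dB


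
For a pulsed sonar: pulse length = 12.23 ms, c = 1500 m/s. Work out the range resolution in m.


9.1725 m


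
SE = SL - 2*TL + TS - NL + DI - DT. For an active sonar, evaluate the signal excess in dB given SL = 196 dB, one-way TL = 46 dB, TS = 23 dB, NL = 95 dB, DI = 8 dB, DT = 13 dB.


27 dB


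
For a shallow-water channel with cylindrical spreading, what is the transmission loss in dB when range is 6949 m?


38.42 dB


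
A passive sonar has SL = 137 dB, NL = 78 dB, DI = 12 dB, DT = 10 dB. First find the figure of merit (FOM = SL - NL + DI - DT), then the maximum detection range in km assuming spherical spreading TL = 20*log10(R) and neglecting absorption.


Step 1: FOM = SL - NL + DI - DT = 137 - 78 + 12 - 10 = 61 dB
Step 2: at max range FOM = TL = 20*log10(R), so R = 10^(61/20) = 1122.02 m = 1.12 km

1.12 km


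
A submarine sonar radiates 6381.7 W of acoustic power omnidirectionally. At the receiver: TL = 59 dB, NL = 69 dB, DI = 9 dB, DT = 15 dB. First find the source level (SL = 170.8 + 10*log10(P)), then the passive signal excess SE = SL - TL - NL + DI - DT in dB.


Step 1: SL = 170.8 + 10*log10(6381.7) = 208.85 dB
Step 2: SE = SL - TL - NL + DI - DT = 208.85 - 59 - 69 + 9 - 15 = 74.85

74.85 dB


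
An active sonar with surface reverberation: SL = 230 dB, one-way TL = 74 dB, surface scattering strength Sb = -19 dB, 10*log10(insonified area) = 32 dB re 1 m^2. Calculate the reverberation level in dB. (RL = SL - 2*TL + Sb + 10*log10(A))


95 dB


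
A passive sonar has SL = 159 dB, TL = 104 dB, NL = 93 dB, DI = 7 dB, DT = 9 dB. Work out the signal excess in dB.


-40 dB


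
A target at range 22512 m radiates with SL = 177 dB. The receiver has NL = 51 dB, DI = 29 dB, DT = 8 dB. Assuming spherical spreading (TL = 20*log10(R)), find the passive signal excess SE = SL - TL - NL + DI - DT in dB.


Step 1: TL = 20*log10(22512) = 87.05 dB
Step 2: SE = 177 - 87.05 - 51 + 29 - 8 = 59.95

59.95 dB


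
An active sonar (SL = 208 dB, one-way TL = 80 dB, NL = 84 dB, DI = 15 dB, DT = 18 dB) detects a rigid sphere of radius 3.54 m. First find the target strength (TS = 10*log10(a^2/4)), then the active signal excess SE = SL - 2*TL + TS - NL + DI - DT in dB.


Step 1: TS = 10*log10(3.54^2/4) = 4.96 dB
Step 2: SE = SL - 2*TL + TS - NL + DI - DT = 208 - 2*80 + (4.96) - 84 + 15 - 18 = -34.04

-34.04 dB


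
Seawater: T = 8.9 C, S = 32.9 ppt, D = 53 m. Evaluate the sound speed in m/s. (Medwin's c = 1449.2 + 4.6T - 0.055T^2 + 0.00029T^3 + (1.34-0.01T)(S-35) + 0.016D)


c = 1449.2 + 4.6*8.9 - 0.055*8.9^2 + 0.00029*8.9^3 + (1.34 - 0.01*8.9)*(32.9 - 35) + 0.016*53 = 1484.21

1484.21 m/s


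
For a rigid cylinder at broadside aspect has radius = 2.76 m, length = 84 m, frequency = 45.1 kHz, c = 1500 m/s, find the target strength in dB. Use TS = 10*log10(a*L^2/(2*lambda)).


54.67 dB


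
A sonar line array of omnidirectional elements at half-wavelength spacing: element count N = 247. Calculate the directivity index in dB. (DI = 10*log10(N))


23.93 dB


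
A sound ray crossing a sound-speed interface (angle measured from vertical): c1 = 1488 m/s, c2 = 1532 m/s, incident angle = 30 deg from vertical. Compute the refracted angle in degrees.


sin(theta2) = (c2/c1)*sin(theta1) = (1532/1488)*sin(30 deg) = 0.51478
theta2 = arcsin(0.51478) = 30.98

30.98 deg


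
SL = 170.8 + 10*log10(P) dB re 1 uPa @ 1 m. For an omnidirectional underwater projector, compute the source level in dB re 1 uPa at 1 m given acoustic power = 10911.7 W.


SL = 170.8 + 10*log10(10911.7) = 170.8 + 40.38 = 211.18

211.18 dB
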